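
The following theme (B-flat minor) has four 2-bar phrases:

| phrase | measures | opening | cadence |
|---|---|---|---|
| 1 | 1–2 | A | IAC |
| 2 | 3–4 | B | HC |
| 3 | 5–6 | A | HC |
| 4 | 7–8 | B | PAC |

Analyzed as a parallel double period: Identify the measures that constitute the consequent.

In a double period the four phrases pair into a large antecedent (phrases 1–2, ending half cadence) and a large consequent (phrases 3–4, ending perfect authentic cadence). The consequent spans measures 5–8.

measures 5–8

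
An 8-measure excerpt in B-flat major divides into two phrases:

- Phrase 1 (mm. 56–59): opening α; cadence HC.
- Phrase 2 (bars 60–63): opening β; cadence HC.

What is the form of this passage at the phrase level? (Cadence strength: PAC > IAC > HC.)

phrase group

The second phrase closes with a half cadence, which is not stronger than the first phrase's half cadence; without a weak→strong cadential pair there is no antecedent–consequent relationship, so this is a phrase group rather than a period.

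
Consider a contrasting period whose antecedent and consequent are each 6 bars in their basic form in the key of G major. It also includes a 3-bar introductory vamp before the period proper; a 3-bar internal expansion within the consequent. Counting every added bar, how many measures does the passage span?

Basic contrasting period: 6 + 6 = 12 bars.
12 (basic form) + 3 (introduction) + 3 (internal expansion) = 18.

18 measures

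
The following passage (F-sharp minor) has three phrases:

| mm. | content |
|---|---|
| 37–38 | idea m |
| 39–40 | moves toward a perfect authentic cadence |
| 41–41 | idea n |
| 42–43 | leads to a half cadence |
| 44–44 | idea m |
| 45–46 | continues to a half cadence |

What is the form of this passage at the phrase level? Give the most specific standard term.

phrase group

The final phrase closes with a half cadence, which is not stronger than the preceding half cadence; the 3 phrases lack an overall antecedent–consequent design and so form a phrase group.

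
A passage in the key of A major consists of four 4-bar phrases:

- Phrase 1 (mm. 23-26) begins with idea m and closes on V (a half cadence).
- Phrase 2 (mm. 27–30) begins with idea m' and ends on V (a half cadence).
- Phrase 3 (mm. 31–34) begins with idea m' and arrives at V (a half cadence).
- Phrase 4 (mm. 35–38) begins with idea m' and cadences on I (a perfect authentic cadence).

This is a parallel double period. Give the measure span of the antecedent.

measures 23–30

In a double period the first pair of phrases (ending half cadence) is the large antecedent and the second pair (ending perfect authentic cadence) is the large consequent; the antecedent is measures 23–30.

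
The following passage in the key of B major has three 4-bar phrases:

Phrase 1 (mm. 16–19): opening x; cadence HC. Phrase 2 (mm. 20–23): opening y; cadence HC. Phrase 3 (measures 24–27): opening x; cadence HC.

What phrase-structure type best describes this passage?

phrase group

The final phrase closes with a half cadence, which is not stronger than the preceding half cadence; the 3 phrases lack an overall antecedent–consequent design and so form a phrase group.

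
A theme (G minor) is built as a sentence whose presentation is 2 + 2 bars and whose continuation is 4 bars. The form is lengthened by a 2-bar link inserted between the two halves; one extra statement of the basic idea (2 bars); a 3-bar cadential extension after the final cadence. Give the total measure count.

15 measures

Basic sentence: 2 + 2 + 4 = 8 bars.
8 (basic form) + 2 (link) + 2 (extra statement) + 3 (cadential extension) = 15.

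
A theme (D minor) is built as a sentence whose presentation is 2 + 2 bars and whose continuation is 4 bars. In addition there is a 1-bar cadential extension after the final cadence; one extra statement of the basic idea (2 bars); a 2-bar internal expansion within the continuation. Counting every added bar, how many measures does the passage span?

13 measures

Basic sentence: 2 + 2 + 4 = 8 bars.
8 (basic form) + 1 (cadential extension) + 2 (extra statement) + 2 (internal expansion) = 13.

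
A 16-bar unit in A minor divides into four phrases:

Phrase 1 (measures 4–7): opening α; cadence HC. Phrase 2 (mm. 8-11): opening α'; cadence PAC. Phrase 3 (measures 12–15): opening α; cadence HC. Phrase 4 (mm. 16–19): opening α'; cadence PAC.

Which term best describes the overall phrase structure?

The cadence pattern HC–PAC–HC–PAC is weak–strong twice, and phrases 3–4 restate phrases 1–2: a period heard twice, not a double period (which would end weakly at phrase 2).

repeated period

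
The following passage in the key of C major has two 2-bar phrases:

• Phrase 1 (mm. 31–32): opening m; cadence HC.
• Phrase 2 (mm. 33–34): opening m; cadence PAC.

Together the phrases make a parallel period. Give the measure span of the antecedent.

The phrase ending with the weaker cadence (half cadence) is the antecedent; the one ending more conclusively (perfect authentic cadence) is the consequent. The antecedent is measures 31–32.

measures 31–32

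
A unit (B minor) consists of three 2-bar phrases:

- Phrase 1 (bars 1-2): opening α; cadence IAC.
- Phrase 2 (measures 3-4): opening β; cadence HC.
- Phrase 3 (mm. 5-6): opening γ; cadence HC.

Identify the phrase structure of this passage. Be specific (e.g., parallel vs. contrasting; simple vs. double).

The final phrase closes with a half cadence, which is not stronger than the preceding half cadence; the 3 phrases lack an overall antecedent–consequent design and so form a phrase group.

phrase group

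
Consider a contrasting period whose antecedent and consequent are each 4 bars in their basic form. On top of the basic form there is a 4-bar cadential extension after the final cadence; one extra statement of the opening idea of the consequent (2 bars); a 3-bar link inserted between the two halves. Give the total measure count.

17 measures

Basic contrasting period: 4 + 4 = 8 bars.
8 (basic form) + 4 (cadential extension) + 2 (extra statement) + 3 (link) = 17.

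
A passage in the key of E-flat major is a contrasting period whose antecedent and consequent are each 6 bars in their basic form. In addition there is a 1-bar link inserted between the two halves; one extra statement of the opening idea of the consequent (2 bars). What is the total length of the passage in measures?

15 measures

Basic contrasting period: 6 + 6 = 12 bars.
12 (basic form) + 1 (link) + 2 (extra statement) = 15.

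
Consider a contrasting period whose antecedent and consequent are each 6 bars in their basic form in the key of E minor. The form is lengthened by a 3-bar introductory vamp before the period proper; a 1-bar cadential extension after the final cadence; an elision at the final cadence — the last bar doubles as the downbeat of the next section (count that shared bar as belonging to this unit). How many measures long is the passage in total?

Basic contrasting period: 6 + 6 = 12 bars.
12 (basic form) + 3 (introduction) + 1 (cadential extension) = 16.
The elision shares a bar with the next section but does not change this unit's count.

16 measures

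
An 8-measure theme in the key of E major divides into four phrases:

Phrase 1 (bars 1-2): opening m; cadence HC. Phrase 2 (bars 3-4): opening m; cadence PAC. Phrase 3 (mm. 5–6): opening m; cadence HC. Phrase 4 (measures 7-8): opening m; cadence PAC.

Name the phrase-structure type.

The cadence pattern HC–PAC–HC–PAC is weak–strong twice, and phrases 3–4 restate phrases 1–2: a period heard twice, not a double period (which would end weakly at phrase 2).

repeated period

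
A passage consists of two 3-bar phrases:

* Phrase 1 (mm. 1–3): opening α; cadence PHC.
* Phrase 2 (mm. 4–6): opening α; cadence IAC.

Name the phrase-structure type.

Phrase 1 ends with a Phrygian half cadence (weaker) and phrase 2 with an imperfect authentic cadence (stronger): antecedent + consequent = a period.
The two phrases open with the same material (α / α), so the period is parallel.

parallel period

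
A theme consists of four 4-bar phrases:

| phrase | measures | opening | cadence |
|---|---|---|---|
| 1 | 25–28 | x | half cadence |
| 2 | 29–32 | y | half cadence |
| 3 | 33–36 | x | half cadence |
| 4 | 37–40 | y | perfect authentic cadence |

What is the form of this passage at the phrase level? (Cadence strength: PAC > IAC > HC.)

Four phrases in two halves: the first half (mm. 25–32) ends with a half cadence, the second (measures 33–40) with a perfect authentic cadence — a large antecedent–consequent pair, i.e. a double period.
Phrase 3 begins with the same material as phrase 1, making it parallel.

parallel double period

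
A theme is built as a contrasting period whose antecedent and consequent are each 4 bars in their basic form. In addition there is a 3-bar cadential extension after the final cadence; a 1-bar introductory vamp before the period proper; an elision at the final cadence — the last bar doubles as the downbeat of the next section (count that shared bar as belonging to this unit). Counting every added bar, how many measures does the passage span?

Basic contrasting period: 4 + 4 = 8 bars.
8 (basic form) + 3 (cadential extension) + 1 (introduction) = 12.
The elision shares a bar with the next section but does not change this unit's count.

12 measures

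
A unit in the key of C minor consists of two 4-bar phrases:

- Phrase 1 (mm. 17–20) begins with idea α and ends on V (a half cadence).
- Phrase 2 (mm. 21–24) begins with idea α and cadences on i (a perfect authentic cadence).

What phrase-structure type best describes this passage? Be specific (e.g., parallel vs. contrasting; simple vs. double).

Phrase 1 ends with a half cadence (weaker) and phrase 2 with a perfect authentic cadence (stronger): antecedent + consequent = a period.
The two phrases open with the same material (α / α), so the period is parallel.

parallel period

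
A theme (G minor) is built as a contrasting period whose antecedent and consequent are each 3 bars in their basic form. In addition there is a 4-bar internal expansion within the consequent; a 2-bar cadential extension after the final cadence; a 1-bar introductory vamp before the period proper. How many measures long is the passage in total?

Basic contrasting period: 3 + 3 = 6 bars.
6 (basic form) + 4 (internal expansion) + 2 (cadential extension) + 1 (introduction) = 13.

13 measures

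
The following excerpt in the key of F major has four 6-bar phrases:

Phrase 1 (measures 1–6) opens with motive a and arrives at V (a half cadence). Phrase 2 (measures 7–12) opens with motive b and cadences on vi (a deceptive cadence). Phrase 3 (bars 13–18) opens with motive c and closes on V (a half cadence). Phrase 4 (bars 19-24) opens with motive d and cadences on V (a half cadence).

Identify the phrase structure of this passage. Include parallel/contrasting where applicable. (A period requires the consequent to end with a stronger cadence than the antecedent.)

Phrase 4 ends with a half cadence, no stronger than phrase 2's deceptive cadence, so the four phrases do not form a double period; nor do phrases 3–4 duplicate 1–2, so it is not a repeated period. With no phrase reaching a conclusive cadence, the passage is a phrase group.

phrase group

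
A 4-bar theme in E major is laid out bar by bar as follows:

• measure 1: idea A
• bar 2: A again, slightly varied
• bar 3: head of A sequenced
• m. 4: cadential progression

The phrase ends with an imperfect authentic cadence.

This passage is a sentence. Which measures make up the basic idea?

measures 1–1

The presentation of a sentence is the basic idea (m. 1) plus its repetition (m. 2); the basic idea is therefore m. 1.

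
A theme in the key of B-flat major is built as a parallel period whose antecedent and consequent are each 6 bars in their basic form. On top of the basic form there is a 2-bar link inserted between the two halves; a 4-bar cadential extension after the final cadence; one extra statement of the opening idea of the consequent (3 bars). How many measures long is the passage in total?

21 measures

Basic parallel period: 6 + 6 = 12 bars.
12 (basic form) + 2 (link) + 4 (cadential extension) + 3 (extra statement) = 21.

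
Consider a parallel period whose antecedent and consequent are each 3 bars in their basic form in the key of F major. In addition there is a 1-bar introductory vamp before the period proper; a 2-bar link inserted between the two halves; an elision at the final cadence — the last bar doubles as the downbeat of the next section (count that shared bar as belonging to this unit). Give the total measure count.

9 measures

Basic parallel period: 3 + 3 = 6 bars.
6 (basic form) + 1 (introduction) + 2 (link) = 9.
The elision shares a bar with the next section but does not change this unit's count.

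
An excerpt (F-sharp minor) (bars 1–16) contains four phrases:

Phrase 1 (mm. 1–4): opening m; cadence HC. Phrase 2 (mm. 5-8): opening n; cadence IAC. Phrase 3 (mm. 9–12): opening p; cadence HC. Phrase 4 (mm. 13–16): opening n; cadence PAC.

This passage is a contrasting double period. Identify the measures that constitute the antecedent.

In a double period the four phrases pair into a large antecedent (phrases 1–2, ending imperfect authentic cadence) and a large consequent (phrases 3–4, ending perfect authentic cadence). The antecedent spans measures 1–8.

measures 1–8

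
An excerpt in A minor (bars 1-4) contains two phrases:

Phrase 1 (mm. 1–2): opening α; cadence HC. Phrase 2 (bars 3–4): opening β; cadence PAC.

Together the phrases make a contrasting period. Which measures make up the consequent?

The phrase ending with the weaker cadence (half cadence) is the antecedent; the one ending more conclusively (perfect authentic cadence) is the consequent. The consequent is measures 3–4.

measures 3–4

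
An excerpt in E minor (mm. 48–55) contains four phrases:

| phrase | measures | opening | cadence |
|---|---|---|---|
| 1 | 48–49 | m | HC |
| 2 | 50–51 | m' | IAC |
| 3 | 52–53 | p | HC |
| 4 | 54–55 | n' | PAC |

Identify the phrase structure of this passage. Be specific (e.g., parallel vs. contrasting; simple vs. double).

Four phrases in two halves: the first half (bars 48–51) ends with an imperfect authentic cadence, the second (mm. 52–55) with a perfect authentic cadence — a large antecedent–consequent pair, i.e. a double period.
Phrase 3 begins with different material from phrase 1, making it contrasting.

contrasting double period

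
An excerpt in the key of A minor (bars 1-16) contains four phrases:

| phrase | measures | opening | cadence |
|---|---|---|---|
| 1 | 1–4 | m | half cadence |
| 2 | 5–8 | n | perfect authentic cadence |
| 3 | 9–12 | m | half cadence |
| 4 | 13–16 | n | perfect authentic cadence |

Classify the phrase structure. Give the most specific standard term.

The cadence pattern HC–PAC–HC–PAC is weak–strong twice, and phrases 3–4 restate phrases 1–2: a period heard twice, not a double period (which would end weakly at phrase 2).

repeated period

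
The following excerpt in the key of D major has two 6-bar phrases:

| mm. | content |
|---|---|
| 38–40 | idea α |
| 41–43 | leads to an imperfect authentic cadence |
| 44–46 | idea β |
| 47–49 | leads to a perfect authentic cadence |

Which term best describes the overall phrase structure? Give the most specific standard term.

contrasting period

Phrase 1 ends with an imperfect authentic cadence (weaker) and phrase 2 with a perfect authentic cadence (stronger): antecedent + consequent = a period.
The two phrases open with different material (α / β), so the period is contrasting.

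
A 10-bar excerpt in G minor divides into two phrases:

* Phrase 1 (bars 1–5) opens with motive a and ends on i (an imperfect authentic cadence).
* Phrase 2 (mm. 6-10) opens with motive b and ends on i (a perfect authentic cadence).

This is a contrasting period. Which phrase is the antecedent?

phrase 1

The phrase ending with the weaker cadence (imperfect authentic cadence) is the antecedent; the one ending more conclusively (perfect authentic cadence) is the consequent. The antecedent is phrase 1.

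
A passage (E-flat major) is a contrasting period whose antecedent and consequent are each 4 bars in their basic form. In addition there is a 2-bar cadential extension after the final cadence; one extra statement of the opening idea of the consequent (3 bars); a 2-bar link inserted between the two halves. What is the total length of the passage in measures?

Basic contrasting period: 4 + 4 = 8 bars.
8 (basic form) + 2 (cadential extension) + 3 (extra statement) + 2 (link) = 15.

15 measures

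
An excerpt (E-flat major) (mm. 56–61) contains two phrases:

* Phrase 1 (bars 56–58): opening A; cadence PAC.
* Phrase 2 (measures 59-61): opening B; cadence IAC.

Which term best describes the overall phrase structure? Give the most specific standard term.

phrase group

The second phrase closes with an imperfect authentic cadence, which is not stronger than the first phrase's perfect authentic cadence; without a weak→strong cadential pair there is no antecedent–consequent relationship, so this is a phrase group rather than a period.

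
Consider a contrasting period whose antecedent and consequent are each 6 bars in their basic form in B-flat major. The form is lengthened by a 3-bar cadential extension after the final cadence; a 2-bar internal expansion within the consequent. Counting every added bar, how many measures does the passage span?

17 measures

Basic contrasting period: 6 + 6 = 12 bars.
12 (basic form) + 3 (cadential extension) + 2 (internal expansion) = 17.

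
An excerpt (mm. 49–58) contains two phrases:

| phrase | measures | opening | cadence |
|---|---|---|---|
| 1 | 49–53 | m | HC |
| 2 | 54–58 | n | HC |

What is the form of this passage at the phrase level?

The second phrase closes with a half cadence, which is not stronger than the first phrase's half cadence; without a weak→strong cadential pair there is no antecedent–consequent relationship, so this is a phrase group rather than a period.

phrase group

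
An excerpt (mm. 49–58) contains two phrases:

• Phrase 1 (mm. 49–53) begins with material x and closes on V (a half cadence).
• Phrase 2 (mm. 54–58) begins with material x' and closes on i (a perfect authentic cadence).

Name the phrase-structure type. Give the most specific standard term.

parallel period

Phrase 1 ends with a half cadence (weaker) and phrase 2 with a perfect authentic cadence (stronger): antecedent + consequent = a period.
The two phrases open with the same material (x / x'), so the period is parallel.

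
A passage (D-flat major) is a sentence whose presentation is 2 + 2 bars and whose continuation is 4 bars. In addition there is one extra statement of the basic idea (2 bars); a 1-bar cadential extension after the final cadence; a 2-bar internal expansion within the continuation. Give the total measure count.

13 measures

Basic sentence: 2 + 2 + 4 = 8 bars.
8 (basic form) + 2 (extra statement) + 1 (cadential extension) + 2 (internal expansion) = 13.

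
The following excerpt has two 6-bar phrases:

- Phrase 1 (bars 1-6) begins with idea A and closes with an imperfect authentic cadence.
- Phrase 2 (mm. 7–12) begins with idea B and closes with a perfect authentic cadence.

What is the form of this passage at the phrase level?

contrasting period

Phrase 1 ends with an imperfect authentic cadence (weaker) and phrase 2 with a perfect authentic cadence (stronger): antecedent + consequent = a period.
The two phrases open with different material (A / B), so the period is contrasting.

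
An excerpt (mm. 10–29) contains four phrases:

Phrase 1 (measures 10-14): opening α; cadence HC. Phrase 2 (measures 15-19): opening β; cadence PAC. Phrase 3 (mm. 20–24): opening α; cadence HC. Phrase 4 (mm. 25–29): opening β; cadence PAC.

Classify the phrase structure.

repeated period

The cadence pattern HC–PAC–HC–PAC is weak–strong twice, and phrases 3–4 restate phrases 1–2: a period heard twice, not a double period (which would end weakly at phrase 2).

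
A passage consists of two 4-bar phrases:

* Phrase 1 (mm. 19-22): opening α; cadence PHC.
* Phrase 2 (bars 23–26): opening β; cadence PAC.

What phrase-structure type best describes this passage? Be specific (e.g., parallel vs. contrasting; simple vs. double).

contrasting period

Phrase 1 ends with a Phrygian half cadence (weaker) and phrase 2 with a perfect authentic cadence (stronger): antecedent + consequent = a period.
The two phrases open with different material (α / β), so the period is contrasting.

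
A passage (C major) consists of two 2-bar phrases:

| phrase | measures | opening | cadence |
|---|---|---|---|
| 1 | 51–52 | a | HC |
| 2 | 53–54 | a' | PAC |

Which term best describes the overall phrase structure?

Phrase 1 ends with a half cadence (weaker) and phrase 2 with a perfect authentic cadence (stronger): antecedent + consequent = a period.
The two phrases open with the same material (a / a'), so the period is parallel.

parallel period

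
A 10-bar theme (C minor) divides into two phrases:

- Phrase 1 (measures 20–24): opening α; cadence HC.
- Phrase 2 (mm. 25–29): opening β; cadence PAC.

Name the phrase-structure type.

contrasting period

Phrase 1 ends with a half cadence (weaker) and phrase 2 with a perfect authentic cadence (stronger): antecedent + consequent = a period.
The two phrases open with different material (α / β), so the period is contrasting.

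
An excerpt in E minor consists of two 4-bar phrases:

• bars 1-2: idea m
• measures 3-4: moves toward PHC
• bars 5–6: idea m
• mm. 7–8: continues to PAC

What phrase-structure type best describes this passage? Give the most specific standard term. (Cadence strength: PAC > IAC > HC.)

parallel period

Phrase 1 ends with a Phrygian half cadence (weaker) and phrase 2 with a perfect authentic cadence (stronger): antecedent + consequent = a period.
The two phrases open with the same material (m / m), so the period is parallel.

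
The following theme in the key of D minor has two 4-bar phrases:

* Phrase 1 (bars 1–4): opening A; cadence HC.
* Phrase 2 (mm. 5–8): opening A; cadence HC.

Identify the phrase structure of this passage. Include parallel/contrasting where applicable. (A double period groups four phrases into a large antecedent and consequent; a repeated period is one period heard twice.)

repeated phrase

Both phrases have the same opening (A) and the same cadence (half cadence): the second is a restatement, not a consequent, so this is a repeated phrase rather than a period.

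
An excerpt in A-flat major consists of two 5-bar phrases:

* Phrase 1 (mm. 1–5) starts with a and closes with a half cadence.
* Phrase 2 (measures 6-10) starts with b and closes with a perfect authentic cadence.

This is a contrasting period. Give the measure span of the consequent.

measures 6–10

The phrase ending with the weaker cadence (half cadence) is the antecedent; the one ending more conclusively (perfect authentic cadence) is the consequent. The consequent is measures 6–10.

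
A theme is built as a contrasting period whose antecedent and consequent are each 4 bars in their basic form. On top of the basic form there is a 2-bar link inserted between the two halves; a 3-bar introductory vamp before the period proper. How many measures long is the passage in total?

Basic contrasting period: 4 + 4 = 8 bars.
8 (basic form) + 2 (link) + 3 (introduction) = 13.

13 measures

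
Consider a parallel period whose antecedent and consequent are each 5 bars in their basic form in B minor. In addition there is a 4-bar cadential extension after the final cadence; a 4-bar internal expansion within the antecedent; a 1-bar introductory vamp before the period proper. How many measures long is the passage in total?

19 measures

Basic parallel period: 5 + 5 = 10 bars.
10 (basic form) + 4 (cadential extension) + 4 (internal expansion) + 1 (introduction) = 19.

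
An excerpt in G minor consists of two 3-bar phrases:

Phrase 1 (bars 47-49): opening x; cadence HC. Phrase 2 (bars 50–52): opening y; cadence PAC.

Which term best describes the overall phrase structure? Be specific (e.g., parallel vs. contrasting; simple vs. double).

Phrase 1 ends with a half cadence (weaker) and phrase 2 with a perfect authentic cadence (stronger): antecedent + consequent = a period.
The two phrases open with different material (x / y), so the period is contrasting.

contrasting period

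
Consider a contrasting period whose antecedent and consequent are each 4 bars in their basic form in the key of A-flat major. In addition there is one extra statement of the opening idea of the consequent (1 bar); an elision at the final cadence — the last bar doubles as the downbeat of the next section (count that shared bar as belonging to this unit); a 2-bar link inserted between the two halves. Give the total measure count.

Basic contrasting period: 4 + 4 = 8 bars.
8 (basic form) + 1 (extra statement) + 2 (link) = 11.
The elision shares a bar with the next section but does not change this unit's count.

11 measures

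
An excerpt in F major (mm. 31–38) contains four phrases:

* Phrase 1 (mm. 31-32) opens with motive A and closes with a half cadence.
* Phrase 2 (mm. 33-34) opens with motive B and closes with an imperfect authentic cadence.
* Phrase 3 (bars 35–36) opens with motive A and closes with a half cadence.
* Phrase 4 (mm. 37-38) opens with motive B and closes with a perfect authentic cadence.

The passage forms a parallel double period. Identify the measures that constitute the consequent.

In a double period the four phrases pair into a large antecedent (phrases 1–2, ending imperfect authentic cadence) and a large consequent (phrases 3–4, ending perfect authentic cadence). The consequent spans measures 35–38.

measures 35–38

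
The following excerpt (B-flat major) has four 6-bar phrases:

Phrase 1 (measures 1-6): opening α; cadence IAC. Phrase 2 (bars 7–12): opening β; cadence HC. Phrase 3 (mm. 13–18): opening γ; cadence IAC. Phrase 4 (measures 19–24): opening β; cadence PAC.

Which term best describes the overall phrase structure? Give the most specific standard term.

Four phrases in two halves: the first half (mm. 1–12) ends with a half cadence, the second (mm. 13–24) with a perfect authentic cadence — a large antecedent–consequent pair, i.e. a double period.
Phrase 3 begins with different material from phrase 1, making it contrasting.

contrasting double period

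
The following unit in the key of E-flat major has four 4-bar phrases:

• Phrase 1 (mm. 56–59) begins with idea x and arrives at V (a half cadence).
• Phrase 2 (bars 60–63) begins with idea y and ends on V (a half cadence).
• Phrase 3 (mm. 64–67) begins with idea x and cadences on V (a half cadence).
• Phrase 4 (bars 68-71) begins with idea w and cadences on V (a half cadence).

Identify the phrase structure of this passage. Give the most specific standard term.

Phrase 4 ends with a half cadence, no stronger than phrase 2's half cadence, so the four phrases do not form a double period; nor do phrases 3–4 duplicate 1–2, so it is not a repeated period. With no phrase reaching a conclusive cadence, the passage is a phrase group.

phrase group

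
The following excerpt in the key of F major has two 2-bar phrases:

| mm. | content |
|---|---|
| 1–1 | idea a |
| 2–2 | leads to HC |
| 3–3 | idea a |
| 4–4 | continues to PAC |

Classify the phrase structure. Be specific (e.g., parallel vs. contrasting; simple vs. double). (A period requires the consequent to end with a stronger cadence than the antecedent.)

Phrase 1 ends with a half cadence (weaker) and phrase 2 with a perfect authentic cadence (stronger): antecedent + consequent = a period.
The two phrases open with the same material (a / a), so the period is parallel.

parallel period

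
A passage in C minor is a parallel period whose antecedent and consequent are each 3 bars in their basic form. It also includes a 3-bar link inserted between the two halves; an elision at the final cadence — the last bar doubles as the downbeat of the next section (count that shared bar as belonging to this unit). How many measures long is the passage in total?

Basic parallel period: 3 + 3 = 6 bars.
6 (basic form) + 3 (link) = 9.
The elision shares a bar with the next section but does not change this unit's count.

9 measures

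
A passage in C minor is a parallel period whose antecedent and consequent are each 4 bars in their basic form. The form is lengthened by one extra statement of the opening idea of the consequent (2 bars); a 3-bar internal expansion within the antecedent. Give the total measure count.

Basic parallel period: 4 + 4 = 8 bars.
8 (basic form) + 2 (extra statement) + 3 (internal expansion) = 13.

13 measures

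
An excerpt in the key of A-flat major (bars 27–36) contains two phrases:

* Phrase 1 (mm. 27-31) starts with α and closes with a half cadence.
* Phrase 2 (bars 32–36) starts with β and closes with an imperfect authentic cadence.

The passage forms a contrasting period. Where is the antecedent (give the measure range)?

measures 27–31

The antecedent is the phrase ending with the weaker cadence (half cadence, phrase 1) and the consequent the one ending more conclusively (imperfect authentic cadence, phrase 2); the antecedent is measures 27–31.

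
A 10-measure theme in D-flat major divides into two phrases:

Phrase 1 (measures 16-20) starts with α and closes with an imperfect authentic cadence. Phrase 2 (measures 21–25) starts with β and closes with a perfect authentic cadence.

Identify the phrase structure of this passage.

contrasting period

Phrase 1 ends with an imperfect authentic cadence (weaker) and phrase 2 with a perfect authentic cadence (stronger): antecedent + consequent = a period.
The two phrases open with different material (α / β), so the period is contrasting.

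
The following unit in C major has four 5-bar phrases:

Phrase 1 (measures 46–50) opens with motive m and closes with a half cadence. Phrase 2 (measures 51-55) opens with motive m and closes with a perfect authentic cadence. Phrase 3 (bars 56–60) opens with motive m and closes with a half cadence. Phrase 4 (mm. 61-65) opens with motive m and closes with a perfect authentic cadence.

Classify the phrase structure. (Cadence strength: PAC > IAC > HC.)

repeated period

The cadence pattern HC–PAC–HC–PAC is weak–strong twice, and phrases 3–4 restate phrases 1–2: a period heard twice, not a double period (which would end weakly at phrase 2).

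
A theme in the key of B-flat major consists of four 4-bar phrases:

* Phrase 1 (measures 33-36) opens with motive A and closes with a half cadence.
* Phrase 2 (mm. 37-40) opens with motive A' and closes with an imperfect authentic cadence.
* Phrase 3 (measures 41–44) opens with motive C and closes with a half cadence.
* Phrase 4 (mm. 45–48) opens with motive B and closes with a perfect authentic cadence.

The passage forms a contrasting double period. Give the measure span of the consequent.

In a double period the first pair of phrases (ending imperfect authentic cadence) is the large antecedent and the second pair (ending perfect authentic cadence) is the large consequent; the consequent is measures 41–48.

measures 41–48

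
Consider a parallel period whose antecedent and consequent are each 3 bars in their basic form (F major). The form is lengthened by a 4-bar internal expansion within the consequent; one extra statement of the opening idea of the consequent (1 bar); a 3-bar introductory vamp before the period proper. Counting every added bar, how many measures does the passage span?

14 measures

Basic parallel period: 3 + 3 = 6 bars.
6 (basic form) + 4 (internal expansion) + 1 (extra statement) + 3 (introduction) = 14.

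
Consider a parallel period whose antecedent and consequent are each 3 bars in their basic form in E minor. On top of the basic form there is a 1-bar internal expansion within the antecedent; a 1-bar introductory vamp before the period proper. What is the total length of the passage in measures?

8 measures

Basic parallel period: 3 + 3 = 6 bars.
6 (basic form) + 1 (internal expansion) + 1 (introduction) = 8.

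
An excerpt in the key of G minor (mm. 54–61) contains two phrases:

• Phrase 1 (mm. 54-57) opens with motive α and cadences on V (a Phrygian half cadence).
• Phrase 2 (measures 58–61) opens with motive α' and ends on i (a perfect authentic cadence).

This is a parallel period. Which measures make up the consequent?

The phrase ending with the weaker cadence (Phrygian half cadence) is the antecedent; the one ending more conclusively (perfect authentic cadence) is the consequent. The consequent is measures 58–61.

measures 58–61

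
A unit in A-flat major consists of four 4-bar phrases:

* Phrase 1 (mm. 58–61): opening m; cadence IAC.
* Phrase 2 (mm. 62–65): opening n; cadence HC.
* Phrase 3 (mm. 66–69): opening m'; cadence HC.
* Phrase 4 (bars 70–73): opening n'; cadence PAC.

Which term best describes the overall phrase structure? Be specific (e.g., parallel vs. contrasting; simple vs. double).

parallel double period

Four phrases in two halves: the first half (bars 58–65) ends with a half cadence, the second (mm. 66–73) with a perfect authentic cadence — a large antecedent–consequent pair, i.e. a double period.
Phrase 3 begins with the same material as phrase 1, making it parallel.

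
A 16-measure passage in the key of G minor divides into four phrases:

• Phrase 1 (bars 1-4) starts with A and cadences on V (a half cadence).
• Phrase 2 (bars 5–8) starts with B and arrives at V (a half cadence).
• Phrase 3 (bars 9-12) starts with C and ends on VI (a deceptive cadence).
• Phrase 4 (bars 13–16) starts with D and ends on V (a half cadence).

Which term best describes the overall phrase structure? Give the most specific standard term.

phrase group

Phrase 4 ends with a half cadence, no stronger than phrase 2's half cadence, so the four phrases do not form a double period; nor do phrases 3–4 duplicate 1–2, so it is not a repeated period. With no phrase reaching a conclusive cadence, the passage is a phrase group.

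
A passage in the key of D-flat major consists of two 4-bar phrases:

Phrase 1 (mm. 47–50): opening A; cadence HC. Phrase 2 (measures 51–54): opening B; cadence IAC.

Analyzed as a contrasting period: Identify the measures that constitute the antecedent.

The antecedent is the phrase ending with the weaker cadence (half cadence, phrase 1) and the consequent the one ending more conclusively (imperfect authentic cadence, phrase 2); the antecedent is mm. 47-50.

measures 47–50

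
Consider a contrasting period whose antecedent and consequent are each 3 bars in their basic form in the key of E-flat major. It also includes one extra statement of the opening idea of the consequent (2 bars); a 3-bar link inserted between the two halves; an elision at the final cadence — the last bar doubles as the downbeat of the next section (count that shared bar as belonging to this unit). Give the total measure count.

Basic contrasting period: 3 + 3 = 6 bars.
6 (basic form) + 2 (extra statement) + 3 (link) = 11.
The elision shares a bar with the next section but does not change this unit's count.

11 measures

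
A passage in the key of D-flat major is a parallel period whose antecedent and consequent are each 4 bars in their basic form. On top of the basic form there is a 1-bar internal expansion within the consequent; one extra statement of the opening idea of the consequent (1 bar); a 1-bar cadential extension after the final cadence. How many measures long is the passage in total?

11 measures

Basic parallel period: 4 + 4 = 8 bars.
8 (basic form) + 1 (internal expansion) + 1 (extra statement) + 1 (cadential extension) = 11.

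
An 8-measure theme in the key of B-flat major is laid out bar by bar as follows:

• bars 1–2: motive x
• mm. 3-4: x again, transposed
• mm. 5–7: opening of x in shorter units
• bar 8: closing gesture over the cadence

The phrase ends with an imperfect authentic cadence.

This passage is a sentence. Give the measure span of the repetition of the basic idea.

The presentation of a sentence is the basic idea (mm. 1–2) plus its repetition (bars 3–4); the repetition of the basic idea is therefore measures 3-4.

measures 3–4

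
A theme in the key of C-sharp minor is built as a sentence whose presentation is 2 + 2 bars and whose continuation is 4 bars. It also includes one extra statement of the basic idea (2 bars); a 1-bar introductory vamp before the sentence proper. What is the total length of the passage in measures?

Basic sentence: 2 + 2 + 4 = 8 bars.
8 (basic form) + 2 (extra statement) + 1 (introduction) = 11.

11 measures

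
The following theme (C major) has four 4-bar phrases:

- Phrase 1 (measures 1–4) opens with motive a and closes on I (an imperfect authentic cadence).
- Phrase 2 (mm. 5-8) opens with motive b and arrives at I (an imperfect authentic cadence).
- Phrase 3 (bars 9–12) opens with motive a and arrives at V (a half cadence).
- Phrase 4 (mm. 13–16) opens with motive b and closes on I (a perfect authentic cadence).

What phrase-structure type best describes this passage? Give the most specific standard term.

parallel double period

Four phrases in two halves: the first half (measures 1–8) ends with an imperfect authentic cadence, the second (mm. 9-16) with a perfect authentic cadence — a large antecedent–consequent pair, i.e. a double period.
Phrase 3 begins with the same material as phrase 1, making it parallel.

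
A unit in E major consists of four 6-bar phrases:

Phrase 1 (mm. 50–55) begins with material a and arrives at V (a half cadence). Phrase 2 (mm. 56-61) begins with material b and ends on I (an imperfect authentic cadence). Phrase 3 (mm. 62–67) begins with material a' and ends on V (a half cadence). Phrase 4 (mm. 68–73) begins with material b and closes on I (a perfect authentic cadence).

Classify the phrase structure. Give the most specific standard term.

Four phrases in two halves: the first half (mm. 50-61) ends with an imperfect authentic cadence, the second (measures 62–73) with a perfect authentic cadence — a large antecedent–consequent pair, i.e. a double period.
Phrase 3 begins with the same material as phrase 1, making it parallel.

parallel double period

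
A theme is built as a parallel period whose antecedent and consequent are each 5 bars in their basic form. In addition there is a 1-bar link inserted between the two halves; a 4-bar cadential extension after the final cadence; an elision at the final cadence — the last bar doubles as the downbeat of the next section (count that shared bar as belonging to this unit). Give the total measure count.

15 measures

Basic parallel period: 5 + 5 = 10 bars.
10 (basic form) + 1 (link) + 4 (cadential extension) = 15.
The elision shares a bar with the next section but does not change this unit's count.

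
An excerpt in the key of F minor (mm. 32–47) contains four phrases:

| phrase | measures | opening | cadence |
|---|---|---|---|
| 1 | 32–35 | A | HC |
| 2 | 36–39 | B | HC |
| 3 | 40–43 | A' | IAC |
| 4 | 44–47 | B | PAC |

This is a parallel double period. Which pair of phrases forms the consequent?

phrases 3 and 4

In a double period the first pair of phrases (ending half cadence) is the large antecedent and the second pair (ending perfect authentic cadence) is the large consequent; the consequent is phrases 3 and 4.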